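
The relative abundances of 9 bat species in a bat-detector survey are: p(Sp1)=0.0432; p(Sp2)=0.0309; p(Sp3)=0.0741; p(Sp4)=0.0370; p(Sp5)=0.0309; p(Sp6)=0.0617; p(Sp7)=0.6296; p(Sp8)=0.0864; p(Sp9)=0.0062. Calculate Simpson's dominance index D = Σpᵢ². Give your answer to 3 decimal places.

D = 0.0432² + 0.0309² + 0.0741² + 0.037² + 0.0309² + 0.0617² + 0.6296² + 0.0864² + 0.0062² = 0.00187 + 0.00095 + 0.00549 + 0.00137 + 0.00095 + 0.00381 + 0.39640 + 0.00746 + 0.00004 = 0.41834 (working shown to 5 dp, full precision carried).
To 3 decimal places, D = 0.418.

0.418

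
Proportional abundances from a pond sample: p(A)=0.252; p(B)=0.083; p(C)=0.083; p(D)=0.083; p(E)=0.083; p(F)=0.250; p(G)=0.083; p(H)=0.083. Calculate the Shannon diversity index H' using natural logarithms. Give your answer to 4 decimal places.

1.9334

Each pᵢ ln pᵢ term (working shown to 6 dp, full precision carried): 0.252×(-1.378326)=-0.347338, 0.083×(-2.488915)=-0.206580, 0.083×(-2.488915)=-0.206580, 0.083×(-2.488915)=-0.206580, 0.083×(-2.488915)=-0.206580, 0.25×(-1.386294)=-0.346574, 0.083×(-2.488915)=-0.206580, 0.083×(-2.488915)=-0.206580.
Sum = -1.933391, so H' = 1.9334.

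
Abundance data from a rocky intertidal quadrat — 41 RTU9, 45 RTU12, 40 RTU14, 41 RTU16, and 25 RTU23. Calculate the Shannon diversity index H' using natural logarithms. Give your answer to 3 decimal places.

1.592

Total N = 41+45+40+41+25 = 192, so the proportions are 0.21354, 0.23438, 0.20833, 0.21354, 0.13021 (working shown to 5 dp, full precision carried).
Each pᵢ ln pᵢ term: 0.21354×(-1.54392)=-0.32969, 0.23438×(-1.45083)=-0.34004, 0.20833×(-1.56862)=-0.32679, 0.21354×(-1.54392)=-0.32969, 0.13021×(-2.03862)=-0.26545.
Sum = -1.59166, so H' = 1.592.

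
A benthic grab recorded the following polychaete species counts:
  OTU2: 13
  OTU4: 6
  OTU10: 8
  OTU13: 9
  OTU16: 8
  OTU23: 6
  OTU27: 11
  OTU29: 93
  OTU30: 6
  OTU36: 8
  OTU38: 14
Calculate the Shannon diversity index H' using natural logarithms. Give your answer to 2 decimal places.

1.80

Total N = 13+6+8+9+8+6+11+93+6+8+14 = 182, so the proportions are 0.0714, 0.033, 0.044, 0.0495, 0.044, 0.033, 0.0604, 0.511, 0.033, 0.044, 0.0769 (working shown to 4 dp, full precision carried).
Each pᵢ ln pᵢ term: 0.0714×(-2.6391)=-0.1885, 0.033×(-3.4122)=-0.1125, 0.044×(-3.1246)=-0.1373, 0.0495×(-3.0068)=-0.1487, 0.044×(-3.1246)=-0.1373, 0.033×(-3.4122)=-0.1125, 0.0604×(-2.8061)=-0.1696, 0.511×(-0.6714)=-0.3431, 0.033×(-3.4122)=-0.1125, 0.044×(-3.1246)=-0.1373, 0.0769×(-2.5649)=-0.1973.
Sum = -1.7967, so H' = 1.80.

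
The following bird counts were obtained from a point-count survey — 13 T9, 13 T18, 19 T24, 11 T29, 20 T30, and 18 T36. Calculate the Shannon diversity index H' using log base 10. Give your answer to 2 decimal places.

Total N = 13+13+19+11+20+18 = 94, so the proportions are 0.1383, 0.1383, 0.2021, 0.117, 0.2128, 0.1915 (working shown to 4 dp, full precision carried).
Each pᵢ log₁₀ pᵢ term: 0.1383×(-0.8592)=-0.1188, 0.1383×(-0.8592)=-0.1188, 0.2021×(-0.6944)=-0.1404, 0.117×(-0.9317)=-0.1090, 0.2128×(-0.6721)=-0.1430, 0.1915×(-0.7179)=-0.1375.
Sum = -0.7675, so H' = 0.77.

0.77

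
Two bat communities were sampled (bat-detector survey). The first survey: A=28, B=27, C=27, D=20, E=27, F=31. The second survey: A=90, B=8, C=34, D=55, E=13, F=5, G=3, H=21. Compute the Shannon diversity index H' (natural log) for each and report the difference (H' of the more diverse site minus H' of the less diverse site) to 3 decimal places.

0.151

The first survey: N=160, proportions 0.175, 0.16875, 0.16875, 0.125, 0.16875, 0.19375, giving H' = 1.78372 (working shown to 5 dp, full precision carried).
The second survey: N=229, proportions 0.39301, 0.03493, 0.14847, 0.24017, 0.05677, 0.02183, 0.0131, 0.0917, giving H' = 1.63224.
Difference = |1.78372 − 1.63224| = 0.15148, i.e. 0.151 to 3 decimal places.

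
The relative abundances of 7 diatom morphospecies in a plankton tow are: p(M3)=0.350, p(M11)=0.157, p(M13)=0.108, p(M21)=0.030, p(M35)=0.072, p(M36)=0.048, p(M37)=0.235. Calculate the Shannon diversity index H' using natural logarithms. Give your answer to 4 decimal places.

Each pᵢ ln pᵢ term (working shown to 6 dp, full precision carried): 0.35×(-1.049822)=-0.367438, 0.157×(-1.851509)=-0.290687, 0.108×(-2.225624)=-0.240367, 0.03×(-3.506558)=-0.105197, 0.072×(-2.631089)=-0.189438, 0.048×(-3.036554)=-0.145755, 0.235×(-1.448170)=-0.340320.
Sum = -1.679202, so H' = 1.6792.

1.6792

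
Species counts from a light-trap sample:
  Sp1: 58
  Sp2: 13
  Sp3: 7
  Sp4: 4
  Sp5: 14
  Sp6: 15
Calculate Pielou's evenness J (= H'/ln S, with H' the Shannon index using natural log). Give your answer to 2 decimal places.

Total N = 58+13+7+4+14+15 = 111, so the proportions are 0.5225, 0.1171, 0.0631, 0.036, 0.1261, 0.1351 (working shown to 4 dp, full precision carried).
H' = −Σ pᵢ ln pᵢ = −((-0.3392) + (-0.2512) + (-0.1743) + (-0.1198) + (-0.2611) + (-0.2705)) = 1.4160.
With S = 6 species, ln S = 1.7918, so J = 1.4160/1.7918 = 0.7903, i.e. 0.79 to 2 decimal places.

0.79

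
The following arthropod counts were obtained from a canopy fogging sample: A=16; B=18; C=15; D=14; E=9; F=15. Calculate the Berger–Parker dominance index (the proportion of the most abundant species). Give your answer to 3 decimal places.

0.207

Total N = 16+18+15+14+9+15 = 87, so the proportions are 0.18391, 0.2069, 0.17241, 0.16092, 0.10345, 0.17241 (working shown to 5 dp, full precision carried).
The largest proportion is 0.2069, i.e. d = 0.207 to 3 decimal places.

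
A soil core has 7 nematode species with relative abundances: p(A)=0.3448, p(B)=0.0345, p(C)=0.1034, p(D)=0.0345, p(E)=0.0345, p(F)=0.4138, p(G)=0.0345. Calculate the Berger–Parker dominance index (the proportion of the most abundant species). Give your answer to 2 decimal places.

The largest proportion is 0.4138, i.e. d = 0.41 to 2 decimal places.

0.41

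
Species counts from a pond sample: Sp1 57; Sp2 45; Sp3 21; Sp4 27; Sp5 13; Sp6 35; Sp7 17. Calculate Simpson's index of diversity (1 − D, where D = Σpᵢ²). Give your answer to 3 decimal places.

Total N = 57+45+21+27+13+35+17 = 215, so the proportions are 0.26512, 0.2093, 0.09767, 0.12558, 0.06047, 0.16279, 0.07907 (working shown to 5 dp, full precision carried).
D = 0.26512² + 0.2093² + 0.09767² + 0.12558² + 0.06047² + 0.16279² + 0.07907² = 0.07029 + 0.04381 + 0.00954 + 0.01577 + 0.00366 + 0.02650 + 0.00625 = 0.17581.
So 1 − D = 0.82419, i.e. 0.824 to 3 decimal places.

0.824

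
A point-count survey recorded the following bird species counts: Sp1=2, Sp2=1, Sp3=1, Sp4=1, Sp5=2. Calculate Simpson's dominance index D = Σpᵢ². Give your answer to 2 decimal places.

0.22

Total N = 2+1+1+1+2 = 7, so the proportions are 0.2857, 0.1429, 0.1429, 0.1429, 0.2857 (working shown to 4 dp, full precision carried).
D = 0.2857² + 0.1429² + 0.1429² + 0.1429² + 0.2857² = 0.0816 + 0.0204 + 0.0204 + 0.0204 + 0.0816 = 0.2245.
To 2 decimal places, D = 0.22.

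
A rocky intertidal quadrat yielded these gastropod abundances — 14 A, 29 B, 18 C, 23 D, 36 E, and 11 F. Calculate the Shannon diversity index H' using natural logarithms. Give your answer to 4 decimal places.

1.7139

Total N = 14+29+18+23+36+11 = 131, so the proportions are 0.10687, 0.221374, 0.137405, 0.175573, 0.274809, 0.083969 (working shown to 6 dp, full precision carried).
Each pᵢ ln pᵢ term: 0.10687×(-2.236140)=-0.238977, 0.221374×(-1.507901)=-0.333810, 0.137405×(-1.984826)=-0.272724, 0.175573×(-1.739703)=-0.305444, 0.274809×(-1.291678)=-0.354965, 0.083969×(-2.477302)=-0.208018.
Sum = -1.713938, so H' = 1.7139.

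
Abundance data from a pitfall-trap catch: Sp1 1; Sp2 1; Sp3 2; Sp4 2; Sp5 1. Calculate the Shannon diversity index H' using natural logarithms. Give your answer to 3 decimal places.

1.550

Total N = 1+1+2+2+1 = 7, so the proportions are 0.14286, 0.14286, 0.28571, 0.28571, 0.14286 (working shown to 5 dp, full precision carried).
Each pᵢ ln pᵢ term: 0.14286×(-1.94591)=-0.27799, 0.14286×(-1.94591)=-0.27799, 0.28571×(-1.25276)=-0.35793, 0.28571×(-1.25276)=-0.35793, 0.14286×(-1.94591)=-0.27799.
Sum = -1.54983, so H' = 1.550.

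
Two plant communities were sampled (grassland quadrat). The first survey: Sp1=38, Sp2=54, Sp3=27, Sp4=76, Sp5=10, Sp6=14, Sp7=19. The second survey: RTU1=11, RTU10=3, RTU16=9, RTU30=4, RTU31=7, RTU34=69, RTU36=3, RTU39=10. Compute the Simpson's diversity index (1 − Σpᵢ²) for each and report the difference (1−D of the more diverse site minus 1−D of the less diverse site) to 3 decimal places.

The first survey: N=238, proportions 0.15966, 0.22689, 0.11345, 0.31933, 0.04202, 0.05882, 0.07983, giving 1−D = 0.79659 (working shown to 5 dp, full precision carried).
The second survey: N=116, proportions 0.09483, 0.02586, 0.07759, 0.03448, 0.06034, 0.59483, 0.02586, 0.08621, giving 1−D = 0.61757.
Difference = |0.79659 − 0.61757| = 0.17902, i.e. 0.179 to 3 decimal places.

0.179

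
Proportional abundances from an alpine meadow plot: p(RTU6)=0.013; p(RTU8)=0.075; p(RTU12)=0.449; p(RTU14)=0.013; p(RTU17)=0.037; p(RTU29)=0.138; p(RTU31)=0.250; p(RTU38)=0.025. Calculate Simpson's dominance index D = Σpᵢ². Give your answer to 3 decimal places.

D = 0.013² + 0.075² + 0.449² + 0.013² + 0.037² + 0.138² + 0.25² + 0.025² = 0.00017 + 0.00562 + 0.20160 + 0.00017 + 0.00137 + 0.01904 + 0.06250 + 0.00063 = 0.29110 (working shown to 5 dp, full precision carried).
To 3 decimal places, D = 0.291.

0.291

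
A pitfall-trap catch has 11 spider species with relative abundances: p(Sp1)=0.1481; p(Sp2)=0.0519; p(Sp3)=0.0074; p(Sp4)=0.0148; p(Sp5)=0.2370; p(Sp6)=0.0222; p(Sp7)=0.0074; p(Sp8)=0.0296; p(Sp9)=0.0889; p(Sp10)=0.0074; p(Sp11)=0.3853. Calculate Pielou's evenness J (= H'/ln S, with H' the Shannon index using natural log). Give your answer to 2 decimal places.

0.72

H' = −Σ pᵢ ln pᵢ = −((-0.2829) + (-0.1535) + (-0.0363) + (-0.0624) + (-0.3412) + (-0.0845) + (-0.0363) + (-0.1042) + (-0.2152) + (-0.0363) + (-0.3675)) = 1.7202 (working shown to 4 dp, full precision carried).
With S = 11 species, ln S = 2.3979, so J = 1.7202/2.3979 = 0.7174, i.e. 0.72 to 2 decimal places.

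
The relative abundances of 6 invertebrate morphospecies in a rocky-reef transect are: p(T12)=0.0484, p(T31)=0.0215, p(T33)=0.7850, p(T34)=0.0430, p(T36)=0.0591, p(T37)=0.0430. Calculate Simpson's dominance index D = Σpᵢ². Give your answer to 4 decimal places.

D = 0.0484² + 0.0215² + 0.785² + 0.043² + 0.0591² + 0.043² = 0.002343 + 0.000462 + 0.616225 + 0.001849 + 0.003493 + 0.001849 = 0.626221 (working shown to 6 dp, full precision carried).
To 4 decimal places, D = 0.6262.

0.6262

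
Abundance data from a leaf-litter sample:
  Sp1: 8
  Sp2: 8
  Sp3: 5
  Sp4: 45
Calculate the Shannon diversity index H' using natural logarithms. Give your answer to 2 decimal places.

Total N = 8+8+5+45 = 66, so the proportions are 0.1212, 0.1212, 0.0758, 0.6818 (working shown to 4 dp, full precision carried).
Each pᵢ ln pᵢ term: 0.1212×(-2.1102)=-0.2558, 0.1212×(-2.1102)=-0.2558, 0.0758×(-2.5802)=-0.1955, 0.6818×(-0.3830)=-0.2611.
Sum = -0.9682, so H' = 0.97.

0.97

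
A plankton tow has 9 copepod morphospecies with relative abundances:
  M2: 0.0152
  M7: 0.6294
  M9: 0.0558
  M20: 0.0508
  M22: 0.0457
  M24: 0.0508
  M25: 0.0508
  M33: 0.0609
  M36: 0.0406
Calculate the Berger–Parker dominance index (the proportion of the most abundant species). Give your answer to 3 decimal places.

0.629

The largest proportion is 0.6294, i.e. d = 0.629 to 3 decimal places.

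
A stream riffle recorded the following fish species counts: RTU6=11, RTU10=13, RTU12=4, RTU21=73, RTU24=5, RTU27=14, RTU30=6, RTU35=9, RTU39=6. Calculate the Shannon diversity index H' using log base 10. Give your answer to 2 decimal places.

Total N = 11+13+4+73+5+14+6+9+6 = 141, so the proportions are 0.078, 0.0922, 0.0284, 0.5177, 0.0355, 0.0993, 0.0426, 0.0638, 0.0426 (working shown to 4 dp, full precision carried).
Each pᵢ log₁₀ pᵢ term: 0.078×(-1.1078)=-0.0864, 0.0922×(-1.0353)=-0.0955, 0.0284×(-1.5472)=-0.0439, 0.5177×(-0.2859)=-0.1480, 0.0355×(-1.4502)=-0.0514, 0.0993×(-1.0031)=-0.0996, 0.0426×(-1.3711)=-0.0583, 0.0638×(-1.1950)=-0.0763, 0.0426×(-1.3711)=-0.0583.
Sum = -0.7178, so H' = 0.72.

0.72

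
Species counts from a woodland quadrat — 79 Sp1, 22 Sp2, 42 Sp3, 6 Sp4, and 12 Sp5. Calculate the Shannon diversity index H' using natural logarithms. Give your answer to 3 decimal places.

Total N = 79+22+42+6+12 = 161, so the proportions are 0.49068, 0.13665, 0.26087, 0.03727, 0.07453 (working shown to 5 dp, full precision carried).
Each pᵢ ln pᵢ term: 0.49068×(-0.71196)=-0.34935, 0.13665×(-1.99036)=-0.27197, 0.26087×(-1.34373)=-0.35054, 0.03727×(-3.28964)=-0.12260, 0.07453×(-2.59650)=-0.19353.
Sum = -1.28798, so H' = 1.288.

1.288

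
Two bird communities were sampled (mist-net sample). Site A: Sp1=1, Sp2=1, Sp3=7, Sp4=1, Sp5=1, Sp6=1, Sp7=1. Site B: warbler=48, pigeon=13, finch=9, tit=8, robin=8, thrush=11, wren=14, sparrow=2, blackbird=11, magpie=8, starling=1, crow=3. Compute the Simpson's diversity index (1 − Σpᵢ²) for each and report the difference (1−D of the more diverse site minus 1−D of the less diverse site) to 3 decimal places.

0.153

Site A: N=13, proportions 0.07692, 0.07692, 0.53846, 0.07692, 0.07692, 0.07692, 0.07692, giving 1−D = 0.67456 (working shown to 5 dp, full precision carried).
Site B: N=136, proportions 0.35294, 0.09559, 0.06618, 0.05882, 0.05882, 0.08088, 0.10294, 0.01471, 0.08088, 0.05882, 0.00735, 0.02206, giving 1−D = 0.82710.
Difference = |0.67456 − 0.82710| = 0.15254, i.e. 0.153 to 3 decimal places.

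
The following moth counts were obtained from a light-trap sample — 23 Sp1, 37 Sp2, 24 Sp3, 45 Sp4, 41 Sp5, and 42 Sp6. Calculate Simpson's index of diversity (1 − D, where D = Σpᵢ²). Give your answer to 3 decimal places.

0.823

Total N = 23+37+24+45+41+42 = 212, so the proportions are 0.10849, 0.17453, 0.11321, 0.21226, 0.1934, 0.19811 (working shown to 5 dp, full precision carried).
D = 0.10849² + 0.17453² + 0.11321² + 0.21226² + 0.1934² + 0.19811² = 0.01177 + 0.03046 + 0.01282 + 0.04506 + 0.03740 + 0.03925 = 0.17675.
So 1 − D = 0.82325, i.e. 0.823 to 3 decimal places.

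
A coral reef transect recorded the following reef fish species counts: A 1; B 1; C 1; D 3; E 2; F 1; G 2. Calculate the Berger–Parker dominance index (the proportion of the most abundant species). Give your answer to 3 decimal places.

Total N = 1+1+1+3+2+1+2 = 11, so the proportions are 0.09091, 0.09091, 0.09091, 0.27273, 0.18182, 0.09091, 0.18182 (working shown to 5 dp, full precision carried).
The largest proportion is 0.27273, i.e. d = 0.273 to 3 decimal places.

0.273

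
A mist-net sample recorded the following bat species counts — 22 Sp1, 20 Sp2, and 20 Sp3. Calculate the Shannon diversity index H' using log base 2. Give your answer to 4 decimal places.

1.5835

Total N = 22+20+20 = 62, so the proportions are 0.354839, 0.322581, 0.322581 (working shown to 6 dp, full precision carried).
Each pᵢ log₂ pᵢ term: 0.354839×(-1.494765)=-0.530400, 0.322581×(-1.632268)=-0.526538, 0.322581×(-1.632268)=-0.526538.
Sum = -1.583477, so H' = 1.5835.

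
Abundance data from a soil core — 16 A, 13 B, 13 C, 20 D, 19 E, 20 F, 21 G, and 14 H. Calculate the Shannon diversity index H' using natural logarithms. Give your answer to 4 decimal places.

2.0619

Total N = 16+13+13+20+19+20+21+14 = 136, so the proportions are 0.117647, 0.095588, 0.095588, 0.147059, 0.139706, 0.147059, 0.154412, 0.102941 (working shown to 6 dp, full precision carried).
Each pᵢ ln pᵢ term: 0.117647×(-2.140066)=-0.251772, 0.095588×(-2.347706)=-0.224413, 0.095588×(-2.347706)=-0.224413, 0.147059×(-1.916923)=-0.281900, 0.139706×(-1.968216)=-0.274971, 0.147059×(-1.916923)=-0.281900, 0.154412×(-1.868132)=-0.288462, 0.102941×(-2.273598)=-0.234047.
Sum = -2.061879, so H' = 2.0619.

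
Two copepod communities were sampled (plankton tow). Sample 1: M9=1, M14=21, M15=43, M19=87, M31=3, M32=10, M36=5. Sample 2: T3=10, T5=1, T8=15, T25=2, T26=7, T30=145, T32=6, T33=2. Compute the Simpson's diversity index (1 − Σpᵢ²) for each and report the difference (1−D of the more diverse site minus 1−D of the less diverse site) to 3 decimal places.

Sample 1: N=170, proportions 0.00588, 0.12353, 0.25294, 0.51176, 0.01765, 0.05882, 0.02941, giving 1−D = 0.65419 (working shown to 5 dp, full precision carried).
Sample 2: N=188, proportions 0.05319, 0.00532, 0.07979, 0.01064, 0.03723, 0.77128, 0.03191, 0.01064, giving 1−D = 0.39328.
Difference = |0.65419 − 0.39328| = 0.26091, i.e. 0.261 to 3 decimal places.

0.261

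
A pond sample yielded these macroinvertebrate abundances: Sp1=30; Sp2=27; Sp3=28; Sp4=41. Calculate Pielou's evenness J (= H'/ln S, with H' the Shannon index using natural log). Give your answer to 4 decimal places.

0.9892

Total N = 30+27+28+41 = 126, so the proportions are 0.238095, 0.214286, 0.222222, 0.325397 (working shown to 6 dp, full precision carried).
H' = −Σ pᵢ ln pᵢ = −((-0.341687) + (-0.330095) + (-0.334239) + (-0.365326)) = 1.371348.
With S = 4 species, ln S = 1.386294, so J = 1.371348/1.386294 = 0.989218, i.e. 0.9892 to 4 decimal places.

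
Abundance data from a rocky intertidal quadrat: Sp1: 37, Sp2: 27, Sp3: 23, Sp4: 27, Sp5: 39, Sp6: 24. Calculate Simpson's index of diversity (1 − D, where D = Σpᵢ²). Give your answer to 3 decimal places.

Total N = 37+27+23+27+39+24 = 177, so the proportions are 0.20904, 0.15254, 0.12994, 0.15254, 0.22034, 0.13559 (working shown to 5 dp, full precision carried).
D = 0.20904² + 0.15254² + 0.12994² + 0.15254² + 0.22034² + 0.13559² = 0.04370 + 0.02327 + 0.01689 + 0.02327 + 0.04855 + 0.01839 = 0.17406.
So 1 − D = 0.82594, i.e. 0.826 to 3 decimal places.

0.826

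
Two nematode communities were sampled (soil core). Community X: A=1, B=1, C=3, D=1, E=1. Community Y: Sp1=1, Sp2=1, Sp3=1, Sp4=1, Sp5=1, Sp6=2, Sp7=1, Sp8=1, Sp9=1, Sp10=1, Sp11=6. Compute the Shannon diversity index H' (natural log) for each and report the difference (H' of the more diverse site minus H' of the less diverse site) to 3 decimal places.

0.644

Community X: N=7, proportions 0.14286, 0.14286, 0.42857, 0.14286, 0.14286, giving H' = 1.47508 (working shown to 5 dp, full precision carried).
Community Y: N=17, proportions 0.05882, 0.05882, 0.05882, 0.05882, 0.05882, 0.11765, 0.05882, 0.05882, 0.05882, 0.05882, 0.35294, giving H' = 2.11928.
Difference = |1.47508 − 2.11928| = 0.64420, i.e. 0.644 to 3 decimal places.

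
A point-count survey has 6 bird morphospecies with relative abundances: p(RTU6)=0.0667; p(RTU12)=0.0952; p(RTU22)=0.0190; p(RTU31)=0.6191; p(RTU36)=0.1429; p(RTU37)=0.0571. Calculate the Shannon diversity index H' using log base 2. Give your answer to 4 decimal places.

1.7574

Each pᵢ log₂ pᵢ term (working shown to 6 dp, full precision carried): 0.0667×(-3.906169)=-0.260542, 0.0952×(-3.392895)=-0.323004, 0.019×(-5.717857)=-0.108639, 0.6191×(-0.691756)=-0.428266, 0.1429×(-2.806922)=-0.401109, 0.0571×(-4.130365)=-0.235844.
Sum = -1.757403, so H' = 1.7574.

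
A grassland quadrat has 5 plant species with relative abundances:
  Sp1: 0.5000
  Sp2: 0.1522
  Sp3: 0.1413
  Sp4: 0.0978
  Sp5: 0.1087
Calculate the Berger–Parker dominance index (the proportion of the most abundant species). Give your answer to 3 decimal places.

The largest proportion is 0.5, i.e. d = 0.500 to 3 decimal places.

0.500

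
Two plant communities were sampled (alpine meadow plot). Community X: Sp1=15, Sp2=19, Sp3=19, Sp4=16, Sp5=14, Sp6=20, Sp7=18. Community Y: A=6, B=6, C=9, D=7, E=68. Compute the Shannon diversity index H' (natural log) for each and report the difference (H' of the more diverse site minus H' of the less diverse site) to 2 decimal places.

0.93

Community X: N=121, proportions 0.124, 0.157, 0.157, 0.1322, 0.1157, 0.1653, 0.1488, giving H' = 1.9383 (working shown to 4 dp, full precision carried).
Community Y: N=96, proportions 0.0625, 0.0625, 0.0938, 0.0729, 0.7083, giving H' = 1.0037.
Difference = |1.9383 − 1.0037| = 0.9346, i.e. 0.93 to 2 decimal places.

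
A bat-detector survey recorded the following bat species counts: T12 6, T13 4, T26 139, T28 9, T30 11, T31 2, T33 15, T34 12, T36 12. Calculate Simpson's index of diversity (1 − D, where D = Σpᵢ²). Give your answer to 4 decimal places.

Total N = 6+4+139+9+11+2+15+12+12 = 210, so the proportions are 0.028571, 0.019048, 0.661905, 0.042857, 0.052381, 0.009524, 0.071429, 0.057143, 0.057143 (working shown to 6 dp, full precision carried).
D = 0.028571² + 0.019048² + 0.661905² + 0.042857² + 0.052381² + 0.009524² + 0.071429² + 0.057143² + 0.057143² = 0.000816 + 0.000363 + 0.438118 + 0.001837 + 0.002744 + 0.000091 + 0.005102 + 0.003265 + 0.003265 = 0.455601.
So 1 − D = 0.544399, i.e. 0.5444 to 4 decimal places.

0.5444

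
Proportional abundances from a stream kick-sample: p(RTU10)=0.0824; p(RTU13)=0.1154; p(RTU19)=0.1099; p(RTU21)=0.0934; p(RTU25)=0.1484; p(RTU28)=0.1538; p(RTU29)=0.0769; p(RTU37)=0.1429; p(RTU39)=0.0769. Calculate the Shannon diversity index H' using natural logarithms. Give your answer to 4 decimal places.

Each pᵢ ln pᵢ term (working shown to 6 dp, full precision carried): 0.0824×(-2.496170)=-0.205684, 0.1154×(-2.159351)=-0.249189, 0.1099×(-2.208184)=-0.242679, 0.0934×(-2.370864)=-0.221439, 0.1484×(-1.907844)=-0.283124, 0.1538×(-1.872102)=-0.287929, 0.0769×(-2.565249)=-0.197268, 0.1429×(-1.945610)=-0.278028, 0.0769×(-2.565249)=-0.197268.
Sum = -2.162608, so H' = 2.1626.

2.1626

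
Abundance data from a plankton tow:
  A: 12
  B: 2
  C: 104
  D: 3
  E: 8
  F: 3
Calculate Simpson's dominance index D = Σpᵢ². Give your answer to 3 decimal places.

0.634

Total N = 12+2+104+3+8+3 = 132, so the proportions are 0.09091, 0.01515, 0.78788, 0.02273, 0.06061, 0.02273 (working shown to 5 dp, full precision carried).
D = 0.09091² + 0.01515² + 0.78788² + 0.02273² + 0.06061² + 0.02273² = 0.00826 + 0.00023 + 0.62075 + 0.00052 + 0.00367 + 0.00052 = 0.63395.
To 3 decimal places, D = 0.634.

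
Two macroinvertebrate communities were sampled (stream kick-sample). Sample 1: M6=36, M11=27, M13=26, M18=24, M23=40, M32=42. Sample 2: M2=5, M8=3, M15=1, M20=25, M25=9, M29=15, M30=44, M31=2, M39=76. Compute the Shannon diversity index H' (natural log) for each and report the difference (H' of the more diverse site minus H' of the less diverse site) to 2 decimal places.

0.18

Sample 1: N=195, proportions 0.1846, 0.1385, 0.1333, 0.1231, 0.2051, 0.2154, giving H' = 1.7678 (working shown to 4 dp, full precision carried).
Sample 2: N=180, proportions 0.0278, 0.0167, 0.0056, 0.1389, 0.05, 0.0833, 0.2444, 0.0111, 0.4222, giving H' = 1.5861.
Difference = |1.7678 − 1.5861| = 0.1817, i.e. 0.18 to 2 decimal places.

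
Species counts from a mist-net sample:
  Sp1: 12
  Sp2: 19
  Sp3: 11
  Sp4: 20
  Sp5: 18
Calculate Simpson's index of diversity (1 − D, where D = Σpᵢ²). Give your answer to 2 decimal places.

Total N = 12+19+11+20+18 = 80, so the proportions are 0.15, 0.2375, 0.1375, 0.25, 0.225 (working shown to 4 dp, full precision carried).
D = 0.15² + 0.2375² + 0.1375² + 0.25² + 0.225² = 0.0225 + 0.0564 + 0.0189 + 0.0625 + 0.0506 = 0.2109.
So 1 − D = 0.7891, i.e. 0.79 to 2 decimal places.

0.79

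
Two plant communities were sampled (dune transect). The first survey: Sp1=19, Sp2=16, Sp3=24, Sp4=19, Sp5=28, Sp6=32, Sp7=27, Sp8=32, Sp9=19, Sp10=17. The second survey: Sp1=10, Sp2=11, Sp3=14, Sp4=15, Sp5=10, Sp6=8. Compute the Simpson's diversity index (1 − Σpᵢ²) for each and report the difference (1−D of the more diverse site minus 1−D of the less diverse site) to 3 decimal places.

0.068

The first survey: N=233, proportions 0.08155, 0.06867, 0.103, 0.08155, 0.12017, 0.13734, 0.11588, 0.13734, 0.08155, 0.07296, giving 1−D = 0.89381 (working shown to 5 dp, full precision carried).
The second survey: N=68, proportions 0.14706, 0.16176, 0.20588, 0.22059, 0.14706, 0.11765, giving 1−D = 0.82569.
Difference = |0.89381 − 0.82569| = 0.06812, i.e. 0.068 to 3 decimal places.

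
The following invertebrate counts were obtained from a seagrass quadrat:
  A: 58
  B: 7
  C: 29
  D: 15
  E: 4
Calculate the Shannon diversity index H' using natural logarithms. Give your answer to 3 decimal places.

1.250

Total N = 58+7+29+15+4 = 113, so the proportions are 0.51327, 0.06195, 0.25664, 0.13274, 0.0354 (working shown to 5 dp, full precision carried).
Each pᵢ ln pᵢ term: 0.51327×(-0.66694)=-0.34233, 0.06195×(-2.78148)=-0.17230, 0.25664×(-1.36009)=-0.34905, 0.13274×(-2.01934)=-0.26805, 0.0354×(-3.34109)=-0.11827.
Sum = -1.25000, so H' = 1.250.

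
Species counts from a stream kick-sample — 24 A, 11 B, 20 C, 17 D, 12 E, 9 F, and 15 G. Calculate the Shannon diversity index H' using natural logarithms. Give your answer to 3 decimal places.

1.896

Total N = 24+11+20+17+12+9+15 = 108, so the proportions are 0.22222, 0.10185, 0.18519, 0.15741, 0.11111, 0.08333, 0.13889 (working shown to 5 dp, full precision carried).
Each pᵢ ln pᵢ term: 0.22222×(-1.50408)=-0.33424, 0.10185×(-2.28424)=-0.23265, 0.18519×(-1.68640)=-0.31230, 0.15741×(-1.84892)=-0.29103, 0.11111×(-2.19722)=-0.24414, 0.08333×(-2.48491)=-0.20708, 0.13889×(-1.97408)=-0.27418.
Sum = -1.89561, so H' = 1.896.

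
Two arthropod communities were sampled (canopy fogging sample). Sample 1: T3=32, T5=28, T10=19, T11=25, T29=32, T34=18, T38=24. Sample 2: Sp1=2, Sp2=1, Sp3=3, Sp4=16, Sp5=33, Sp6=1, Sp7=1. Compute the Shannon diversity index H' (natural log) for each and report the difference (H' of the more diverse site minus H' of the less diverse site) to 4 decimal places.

0.7660

Sample 1: N=178, proportions 0.179775, 0.157303, 0.106742, 0.140449, 0.179775, 0.101124, 0.134831, giving H' = 1.924339 (working shown to 6 dp, full precision carried).
Sample 2: N=57, proportions 0.035088, 0.017544, 0.052632, 0.280702, 0.578947, 0.017544, 0.017544, giving H' = 1.158344.
Difference = |1.924339 − 1.158344| = 0.765995, i.e. 0.7660 to 4 decimal places.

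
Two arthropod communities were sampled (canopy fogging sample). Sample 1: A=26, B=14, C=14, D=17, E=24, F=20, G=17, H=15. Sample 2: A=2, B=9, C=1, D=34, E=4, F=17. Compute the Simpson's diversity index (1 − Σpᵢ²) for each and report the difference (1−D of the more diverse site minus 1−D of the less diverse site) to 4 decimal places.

0.2129

Sample 1: N=147, proportions 0.1768707, 0.0952381, 0.0952381, 0.1156463, 0.1632653, 0.1360544, 0.1156463, 0.1020408, giving 1−D = 0.8682493 (working shown to 7 dp, full precision carried).
Sample 2: N=67, proportions 0.0298507, 0.1343284, 0.0149254, 0.5074627, 0.0597015, 0.2537313, giving 1−D = 0.6553798.
Difference = |0.8682493 − 0.6553798| = 0.2128695, i.e. 0.2129 to 4 decimal places.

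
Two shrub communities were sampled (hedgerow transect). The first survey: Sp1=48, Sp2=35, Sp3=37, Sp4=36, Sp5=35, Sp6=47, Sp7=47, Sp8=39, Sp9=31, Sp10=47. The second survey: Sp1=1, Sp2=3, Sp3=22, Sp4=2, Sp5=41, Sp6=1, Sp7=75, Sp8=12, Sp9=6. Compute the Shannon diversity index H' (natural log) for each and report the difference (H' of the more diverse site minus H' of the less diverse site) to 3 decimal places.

The first survey: N=402, proportions 0.1194, 0.08706, 0.09204, 0.08955, 0.08706, 0.11692, 0.11692, 0.09701, 0.07711, 0.11692, giving H' = 2.29121 (working shown to 5 dp, full precision carried).
The second survey: N=163, proportions 0.00613, 0.0184, 0.13497, 0.01227, 0.25153, 0.00613, 0.46012, 0.07362, 0.03681, giving H' = 1.47827.
Difference = |2.29121 − 1.47827| = 0.81294, i.e. 0.813 to 3 decimal places.

0.813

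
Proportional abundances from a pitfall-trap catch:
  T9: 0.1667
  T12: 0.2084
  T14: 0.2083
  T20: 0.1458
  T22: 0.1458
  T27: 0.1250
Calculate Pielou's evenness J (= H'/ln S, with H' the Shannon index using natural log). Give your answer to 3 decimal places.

0.990

H' = −Σ pᵢ ln pᵢ = −((-0.29865) + (-0.32683) + (-0.32678) + (-0.28074) + (-0.28074) + (-0.25993)) = 1.77367 (working shown to 5 dp, full precision carried).
With S = 6 species, ln S = 1.79176, so J = 1.77367/1.79176 = 0.98991, i.e. 0.990 to 3 decimal places.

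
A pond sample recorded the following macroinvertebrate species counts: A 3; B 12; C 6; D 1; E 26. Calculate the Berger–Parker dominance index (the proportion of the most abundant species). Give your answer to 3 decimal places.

Total N = 3+12+6+1+26 = 48, so the proportions are 0.0625, 0.25, 0.125, 0.02083, 0.54167 (working shown to 5 dp, full precision carried).
The largest proportion is 0.54167, i.e. d = 0.542 to 3 decimal places.

0.542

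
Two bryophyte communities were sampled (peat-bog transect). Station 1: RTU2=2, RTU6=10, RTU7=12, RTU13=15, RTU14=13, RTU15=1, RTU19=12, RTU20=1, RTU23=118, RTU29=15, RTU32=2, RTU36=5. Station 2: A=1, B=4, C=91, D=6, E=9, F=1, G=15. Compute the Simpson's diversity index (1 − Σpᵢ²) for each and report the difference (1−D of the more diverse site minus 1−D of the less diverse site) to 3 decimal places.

Station 1: N=206, proportions 0.00971, 0.04854, 0.05825, 0.07282, 0.06311, 0.00485, 0.05825, 0.00485, 0.57282, 0.07282, 0.00971, 0.02427, giving 1−D = 0.64733 (working shown to 5 dp, full precision carried).
Station 2: N=127, proportions 0.00787, 0.0315, 0.71654, 0.04724, 0.07087, 0.00787, 0.11811, giving 1−D = 0.46426.
Difference = |0.64733 − 0.46426| = 0.18307, i.e. 0.183 to 3 decimal places.

0.183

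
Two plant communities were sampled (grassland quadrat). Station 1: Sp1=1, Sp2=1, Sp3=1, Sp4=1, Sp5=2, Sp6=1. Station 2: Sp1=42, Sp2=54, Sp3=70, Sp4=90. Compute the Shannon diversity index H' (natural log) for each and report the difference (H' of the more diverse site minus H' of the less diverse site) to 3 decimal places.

0.401

Station 1: N=7, proportions 0.14286, 0.14286, 0.14286, 0.14286, 0.28571, 0.14286, giving H' = 1.74787 (working shown to 5 dp, full precision carried).
Station 2: N=256, proportions 0.16406, 0.21094, 0.27344, 0.35156, giving H' = 1.34688.
Difference = |1.74787 − 1.34688| = 0.40099, i.e. 0.401 to 3 decimal places.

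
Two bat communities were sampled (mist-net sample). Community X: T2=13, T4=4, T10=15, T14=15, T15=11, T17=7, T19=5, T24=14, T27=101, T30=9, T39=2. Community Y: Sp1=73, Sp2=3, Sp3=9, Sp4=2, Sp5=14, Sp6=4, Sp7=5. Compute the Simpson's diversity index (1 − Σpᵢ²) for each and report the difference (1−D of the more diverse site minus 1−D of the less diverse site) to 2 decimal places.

Community X: N=196, proportions 0.0663, 0.0204, 0.0765, 0.0765, 0.0561, 0.0357, 0.0255, 0.0714, 0.5153, 0.0459, 0.0102, giving 1−D = 0.7055 (working shown to 4 dp, full precision carried).
Community Y: N=110, proportions 0.6636, 0.0273, 0.0818, 0.0182, 0.1273, 0.0364, 0.0455, giving 1−D = 0.5322.
Difference = |0.7055 − 0.5322| = 0.1733, i.e. 0.17 to 2 decimal places.

0.17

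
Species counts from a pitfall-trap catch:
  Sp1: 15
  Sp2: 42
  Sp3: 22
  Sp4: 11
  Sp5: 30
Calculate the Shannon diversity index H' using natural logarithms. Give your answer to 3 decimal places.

Total N = 15+42+22+11+30 = 120, so the proportions are 0.125, 0.35, 0.18333, 0.09167, 0.25 (working shown to 5 dp, full precision carried).
Each pᵢ ln pᵢ term: 0.125×(-2.07944)=-0.25993, 0.35×(-1.04982)=-0.36744, 0.18333×(-1.69645)=-0.31102, 0.09167×(-2.38960)=-0.21905, 0.25×(-1.38629)=-0.34657.
Sum = -1.50400, so H' = 1.504.

1.504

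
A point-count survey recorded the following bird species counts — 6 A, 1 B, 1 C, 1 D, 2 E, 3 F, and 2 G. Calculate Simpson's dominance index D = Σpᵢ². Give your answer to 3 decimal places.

Total N = 6+1+1+1+2+3+2 = 16, so the proportions are 0.375, 0.0625, 0.0625, 0.0625, 0.125, 0.1875, 0.125 (working shown to 5 dp, full precision carried).
D = 0.375² + 0.0625² + 0.0625² + 0.0625² + 0.125² + 0.1875² + 0.125² = 0.14062 + 0.00391 + 0.00391 + 0.00391 + 0.01562 + 0.03516 + 0.01562 = 0.21875.
To 3 decimal places, D = 0.219.

0.219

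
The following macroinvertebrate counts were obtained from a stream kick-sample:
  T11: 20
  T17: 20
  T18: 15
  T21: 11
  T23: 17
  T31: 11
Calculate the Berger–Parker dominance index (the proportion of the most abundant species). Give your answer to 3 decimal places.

Total N = 20+20+15+11+17+11 = 94, so the proportions are 0.21277, 0.21277, 0.15957, 0.11702, 0.18085, 0.11702 (working shown to 5 dp, full precision carried).
The largest proportion is 0.21277, i.e. d = 0.213 to 3 decimal places.

0.213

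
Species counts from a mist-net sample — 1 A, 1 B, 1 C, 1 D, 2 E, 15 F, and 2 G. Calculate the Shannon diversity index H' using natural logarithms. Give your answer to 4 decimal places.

Total N = 1+1+1+1+2+15+2 = 23, so the proportions are 0.043478, 0.043478, 0.043478, 0.043478, 0.086957, 0.652174, 0.086957 (working shown to 6 dp, full precision carried).
Each pᵢ ln pᵢ term: 0.043478×(-3.135494)=-0.136326, 0.043478×(-3.135494)=-0.136326, 0.043478×(-3.135494)=-0.136326, 0.043478×(-3.135494)=-0.136326, 0.086957×(-2.442347)=-0.212378, 0.652174×(-0.427444)=-0.278768, 0.086957×(-2.442347)=-0.212378.
Sum = -1.248827, so H' = 1.2488.

1.2488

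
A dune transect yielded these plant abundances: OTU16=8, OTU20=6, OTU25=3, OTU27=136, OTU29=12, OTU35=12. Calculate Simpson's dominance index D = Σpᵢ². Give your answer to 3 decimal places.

0.603

Total N = 8+6+3+136+12+12 = 177, so the proportions are 0.0452, 0.0339, 0.01695, 0.76836, 0.0678, 0.0678 (working shown to 5 dp, full precision carried).
D = 0.0452² + 0.0339² + 0.01695² + 0.76836² + 0.0678² + 0.0678² = 0.00204 + 0.00115 + 0.00029 + 0.59038 + 0.00460 + 0.00460 = 0.60305.
To 3 decimal places, D = 0.603.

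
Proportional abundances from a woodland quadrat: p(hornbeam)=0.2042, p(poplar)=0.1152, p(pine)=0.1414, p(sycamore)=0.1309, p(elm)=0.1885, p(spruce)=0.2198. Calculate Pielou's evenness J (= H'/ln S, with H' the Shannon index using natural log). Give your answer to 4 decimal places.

H' = −Σ pᵢ ln pᵢ = −((-0.324403) + (-0.248957) + (-0.276601) + (-0.266162) + (-0.314542) + (-0.333005)) = 1.763671 (working shown to 6 dp, full precision carried).
With S = 6 species, ln S = 1.791759, so J = 1.763671/1.791759 = 0.984323, i.e. 0.9843 to 4 decimal places.

0.9843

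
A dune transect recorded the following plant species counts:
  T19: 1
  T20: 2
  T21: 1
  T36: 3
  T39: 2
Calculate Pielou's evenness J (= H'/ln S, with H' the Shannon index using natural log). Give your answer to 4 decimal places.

0.9463

Total N = 1+2+1+3+2 = 9, so the proportions are 0.111111, 0.222222, 0.111111, 0.333333, 0.222222 (working shown to 6 dp, full precision carried).
H' = −Σ pᵢ ln pᵢ = −((-0.244136) + (-0.334239) + (-0.244136) + (-0.366204) + (-0.334239)) = 1.522955.
With S = 5 species, ln S = 1.609438, so J = 1.522955/1.609438 = 0.946265, i.e. 0.9463 to 4 decimal places.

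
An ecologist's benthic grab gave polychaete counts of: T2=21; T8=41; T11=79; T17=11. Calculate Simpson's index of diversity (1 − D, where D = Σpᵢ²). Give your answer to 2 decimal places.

0.63

Total N = 21+41+79+11 = 152, so the proportions are 0.1382, 0.2697, 0.5197, 0.0724 (working shown to 4 dp, full precision carried).
D = 0.1382² + 0.2697² + 0.5197² + 0.0724² = 0.0191 + 0.0728 + 0.2701 + 0.0052 = 0.3672.
So 1 − D = 0.6328, i.e. 0.63 to 2 decimal places.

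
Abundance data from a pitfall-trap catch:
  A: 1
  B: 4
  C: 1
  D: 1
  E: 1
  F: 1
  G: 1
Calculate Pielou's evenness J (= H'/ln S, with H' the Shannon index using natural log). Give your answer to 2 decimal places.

Total N = 1+4+1+1+1+1+1 = 10, so the proportions are 0.1, 0.4, 0.1, 0.1, 0.1, 0.1, 0.1 (working shown to 4 dp, full precision carried).
H' = −Σ pᵢ ln pᵢ = −((-0.2303) + (-0.3665) + (-0.2303) + (-0.2303) + (-0.2303) + (-0.2303) + (-0.2303)) = 1.7481.
With S = 7 species, ln S = 1.9459, so J = 1.7481/1.9459 = 0.8983, i.e. 0.90 to 2 decimal places.

0.90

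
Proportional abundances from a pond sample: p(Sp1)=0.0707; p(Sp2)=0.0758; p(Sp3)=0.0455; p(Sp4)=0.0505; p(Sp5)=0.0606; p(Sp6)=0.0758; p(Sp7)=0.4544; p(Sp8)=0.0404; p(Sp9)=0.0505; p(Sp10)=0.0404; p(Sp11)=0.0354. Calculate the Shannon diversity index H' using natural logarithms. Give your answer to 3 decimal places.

Each pᵢ ln pᵢ term (working shown to 5 dp, full precision carried): 0.0707×(-2.64931)=-0.18731, 0.0758×(-2.57966)=-0.19554, 0.0455×(-3.09004)=-0.14060, 0.0505×(-2.98578)=-0.15078, 0.0606×(-2.80346)=-0.16989, 0.0758×(-2.57966)=-0.19554, 0.4544×(-0.78878)=-0.35842, 0.0404×(-3.20893)=-0.12964, 0.0505×(-2.98578)=-0.15078, 0.0404×(-3.20893)=-0.12964, 0.0354×(-3.34104)=-0.11827.
Sum = -1.92641, so H' = 1.926.

1.926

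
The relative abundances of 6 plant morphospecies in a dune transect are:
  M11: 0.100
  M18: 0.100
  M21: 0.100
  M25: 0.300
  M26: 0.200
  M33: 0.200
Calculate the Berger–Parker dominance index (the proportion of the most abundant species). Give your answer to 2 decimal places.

The largest proportion is 0.3, i.e. d = 0.30 to 2 decimal places.

0.30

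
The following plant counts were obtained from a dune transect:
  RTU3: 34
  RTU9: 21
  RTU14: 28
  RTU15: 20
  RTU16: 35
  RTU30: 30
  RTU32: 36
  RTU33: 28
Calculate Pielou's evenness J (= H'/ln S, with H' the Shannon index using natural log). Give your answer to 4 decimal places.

Total N = 34+21+28+20+35+30+36+28 = 232, so the proportions are 0.146552, 0.090517, 0.12069, 0.086207, 0.150862, 0.12931, 0.155172, 0.12069 (working shown to 6 dp, full precision carried).
H' = −Σ pᵢ ln pᵢ = −((-0.281435) + (-0.217442) + (-0.255202) + (-0.211294) + (-0.285339) + (-0.264509) + (-0.289120) + (-0.255202)) = 2.059543.
With S = 8 species, ln S = 2.079442, so J = 2.059543/2.079442 = 0.990431, i.e. 0.9904 to 4 decimal places.

0.9904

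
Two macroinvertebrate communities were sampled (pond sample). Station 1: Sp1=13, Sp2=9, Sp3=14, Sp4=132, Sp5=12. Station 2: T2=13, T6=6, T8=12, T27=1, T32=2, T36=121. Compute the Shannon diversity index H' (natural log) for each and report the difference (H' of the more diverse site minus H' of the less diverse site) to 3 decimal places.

0.132

Station 1: N=180, proportions 0.07222, 0.05, 0.07778, 0.73333, 0.06667, giving H' = 0.94621 (working shown to 5 dp, full precision carried).
Station 2: N=155, proportions 0.08387, 0.03871, 0.07742, 0.00645, 0.0129, 0.78065, giving H' = 0.81381.
Difference = |0.94621 − 0.81381| = 0.13240, i.e. 0.132 to 3 decimal places.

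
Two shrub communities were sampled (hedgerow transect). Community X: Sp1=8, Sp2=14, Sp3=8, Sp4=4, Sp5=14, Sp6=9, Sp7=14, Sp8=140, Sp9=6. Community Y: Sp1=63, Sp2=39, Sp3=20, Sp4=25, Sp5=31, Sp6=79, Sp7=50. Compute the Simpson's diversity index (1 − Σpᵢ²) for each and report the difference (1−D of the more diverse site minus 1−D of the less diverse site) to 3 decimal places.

Community X: N=217, proportions 0.0368664, 0.0645161, 0.0368664, 0.0184332, 0.0645161, 0.0414747, 0.0645161, 0.6451613, 0.0276498, giving 1−D = 0.5657372 (working shown to 7 dp, full precision carried).
Community Y: N=307, proportions 0.2052117, 0.1270358, 0.0651466, 0.0814332, 0.1009772, 0.257329, 0.1628664, giving 1−D = 0.8279345.
Difference = |0.5657372 − 0.8279345| = 0.2621973, i.e. 0.262 to 3 decimal places.

0.262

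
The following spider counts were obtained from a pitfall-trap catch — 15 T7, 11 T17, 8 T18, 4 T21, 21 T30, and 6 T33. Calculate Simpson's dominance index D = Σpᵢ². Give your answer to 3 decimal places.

0.214

Total N = 15+11+8+4+21+6 = 65, so the proportions are 0.23077, 0.16923, 0.12308, 0.06154, 0.32308, 0.09231 (working shown to 5 dp, full precision carried).
D = 0.23077² + 0.16923² + 0.12308² + 0.06154² + 0.32308² + 0.09231² = 0.05325 + 0.02864 + 0.01515 + 0.00379 + 0.10438 + 0.00852 = 0.21373.
To 3 decimal places, D = 0.214.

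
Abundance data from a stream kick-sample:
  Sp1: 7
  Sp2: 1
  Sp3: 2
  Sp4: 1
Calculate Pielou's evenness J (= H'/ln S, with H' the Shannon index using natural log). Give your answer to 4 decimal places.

Total N = 7+1+2+1 = 11, so the proportions are 0.636364, 0.090909, 0.181818, 0.090909 (working shown to 6 dp, full precision carried).
H' = −Σ pᵢ ln pᵢ = −((-0.287627) + (-0.217990) + (-0.309954) + (-0.217990)) = 1.033562.
With S = 4 species, ln S = 1.386294, so J = 1.033562/1.386294 = 0.745557, i.e. 0.7456 to 4 decimal places.

0.7456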